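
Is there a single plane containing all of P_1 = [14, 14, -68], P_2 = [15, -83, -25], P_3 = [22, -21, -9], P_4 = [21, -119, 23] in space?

The four points are coplanar iff the 3×3 determinant with rows P_1P_2, P_1P_3, P_1P_4 is zero.
Rows: (1, -97, 43), (8, -35, 59), (7, -133, 91).
Expanding along the first row: (1)(4662) − (-97)(315) + (43)(-819) = 0.
Zero determinant ⇒ coplanar.

Yes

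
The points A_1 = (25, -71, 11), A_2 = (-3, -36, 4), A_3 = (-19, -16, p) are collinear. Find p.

Direction A_1A_2 = (-28, 35, -7). From the x-coordinate of A_3, the parameter along the line is τ = (-19 − 25)/(-28) = 11/7.
Then p = 11 + 11/7·(-7) = 0.

0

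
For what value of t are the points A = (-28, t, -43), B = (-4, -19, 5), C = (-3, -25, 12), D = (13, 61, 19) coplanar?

-83

The points are coplanar iff AB · (AC × AD) = 0.
Expanding, this is linear in t: (-105)t + (-8715) = 0.
So t = -83.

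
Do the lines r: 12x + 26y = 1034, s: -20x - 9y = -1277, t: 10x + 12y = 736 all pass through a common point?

Intersecting r and s: solving the 2×2 system gives (x, y) = (58, 13).
Substitute into t: (10)(58) + (12)(13) = 736.
This equals 736, so (58, 13) lies on all three lines and they are concurrent.

Yes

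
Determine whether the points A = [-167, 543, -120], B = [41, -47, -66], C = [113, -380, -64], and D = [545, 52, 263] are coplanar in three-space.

Yes

With A as base: AB = (208, -590, 54), AC = (280, -923, 56), AD = (712, -491, 383).
AC × AD = (-326013, -67368, 519696).
AB · (AC × AD) = 0.
The scalar triple product vanishes, so the four points are coplanar.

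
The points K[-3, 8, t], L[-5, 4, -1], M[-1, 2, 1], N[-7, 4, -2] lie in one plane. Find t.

0

The points are coplanar iff KL · (KM × KN) = 0.
Expanding, this is linear in t: (4)t + (0) = 0.
So t = 0.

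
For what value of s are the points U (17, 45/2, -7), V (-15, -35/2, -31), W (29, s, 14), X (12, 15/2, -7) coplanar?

19/2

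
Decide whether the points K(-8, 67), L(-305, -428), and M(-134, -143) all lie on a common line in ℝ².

Yes

KL = (-297, -495), KM = (-126, -210).
Twice the signed area of △KLM is (-297)(-210) − (-495)(-126) = 0.
The triangle is degenerate (zero area), so the points are collinear.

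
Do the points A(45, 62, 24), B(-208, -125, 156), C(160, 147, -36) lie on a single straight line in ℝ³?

Yes

AB = (-253, -187, 132), AC = (115, 85, -60).
Each component of AC is -5/11 times the corresponding component of AB, so AC = -5/11·AB and the points are collinear.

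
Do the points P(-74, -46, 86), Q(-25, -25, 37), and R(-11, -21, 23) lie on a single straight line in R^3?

No

PQ = (49, 21, -49), PR = (63, 25, -63).
PQ × PR = (-98, 0, -98).
The cross product is nonzero, so the points do not lie on one line.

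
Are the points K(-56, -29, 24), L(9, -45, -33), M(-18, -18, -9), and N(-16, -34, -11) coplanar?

A normal to the plane through K, L, M is n = KL × KM = (1155, -21, 1323).
The plane has equation n·P = -32319. For N: n·N = -32319.
Equal, so N lies in the plane and all four are coplanar.

Yes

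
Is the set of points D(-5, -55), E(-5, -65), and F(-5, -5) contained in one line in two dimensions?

DE = (0, -10), DF = (0, 50).
det[DE; DF] = (0)(50) − (-10)(0) = 0.
The determinant is zero, so the points are collinear.

Yes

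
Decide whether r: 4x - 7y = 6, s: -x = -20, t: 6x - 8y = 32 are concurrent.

No

Intersecting r and s: solving the 2×2 system gives (x, y) = (20, 74/7).
Substitute into t: (6)(20) + (-8)(74/7) = 248/7.
But t requires 32 ≠ 248/7, so the three lines have no common point.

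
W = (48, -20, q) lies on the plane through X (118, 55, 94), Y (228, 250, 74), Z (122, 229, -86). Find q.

The plane through X, Y, Z has equation −31620x + 19720y + 18360z = -920720.
Substituting W: (18360)q + (-1912160) = -920720, so q = 54.

54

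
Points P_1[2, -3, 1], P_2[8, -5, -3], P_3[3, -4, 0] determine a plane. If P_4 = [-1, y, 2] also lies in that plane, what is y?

-4

Coplanarity requires P_1P_2 · (P_1P_3 × P_1P_4) = 0.
P_1P_2 = (6, -2, -4), P_1P_3 = (1, -1, -1); the triple product is linear in y with coefficient 2 and constant term 8.
Setting it to zero: y = -4.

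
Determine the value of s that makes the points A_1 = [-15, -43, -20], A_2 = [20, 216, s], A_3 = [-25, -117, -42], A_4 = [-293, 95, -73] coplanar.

57

Coplanarity ⇔ det[A_1A_2; A_1A_3; A_1A_4] = 0.
Expanding, this is linear in s: (-21952)s + (1251264) = 0.
So s = 57.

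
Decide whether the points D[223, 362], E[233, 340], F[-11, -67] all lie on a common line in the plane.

No

DE = (10, -22), DF = (-234, -429).
If collinear, DF would be a scalar multiple of DE. But (10)·(-429) ≠ (-22)·(-234) (difference -9438), so they are not parallel; the points are not collinear.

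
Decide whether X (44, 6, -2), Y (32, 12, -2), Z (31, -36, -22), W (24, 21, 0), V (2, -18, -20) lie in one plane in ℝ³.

No

The plane through X, Y, Z has normal n = XY × XZ = (-120, -240, 582) and equation n·P = -7884.
Checking the remaining points: n·W = -7920, n·V = -7560.
Since n·W = -7920 ≠ -7884, W is off the plane and the points are not all coplanar.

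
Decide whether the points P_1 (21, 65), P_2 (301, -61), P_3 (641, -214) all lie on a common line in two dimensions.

P_1P_2 = (280, -126), P_1P_3 = (620, -279).
Checking proportionality: P_1P_3 = 31/14·P_1P_2, so the vectors are parallel and the points are collinear.

Yes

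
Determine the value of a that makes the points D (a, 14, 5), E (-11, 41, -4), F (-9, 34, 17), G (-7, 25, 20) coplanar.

-5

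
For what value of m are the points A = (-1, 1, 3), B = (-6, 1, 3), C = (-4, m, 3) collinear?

1

Collinearity requires AB × AC = 0; each component is linear in m.
The z-component gives (-5)m + (5) = 0, so m = 1.
The remaining components then also vanish.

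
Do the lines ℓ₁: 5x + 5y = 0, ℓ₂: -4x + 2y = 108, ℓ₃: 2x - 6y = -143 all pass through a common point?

Lines aᵢx + bᵢy = cᵢ with pairwise distinct directions are concurrent exactly when det[aᵢ bᵢ cᵢ] = 0.
Here the determinant is 30.
Nonzero, so no common point exists.

No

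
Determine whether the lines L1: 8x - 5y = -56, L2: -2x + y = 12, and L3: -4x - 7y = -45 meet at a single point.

No

Intersecting L1 and L2: solving the 2×2 system gives (x, y) = (-2, 8).
Substitute into L3: (-4)(-2) + (-7)(8) = -48.
But L3 requires -45 ≠ -48, so the three lines have no common point.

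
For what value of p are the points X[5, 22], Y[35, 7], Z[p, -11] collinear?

Collinearity: (Z − X) must be parallel to (Y − X) = (30, -15).
Cross-multiplying the components: (p − 5)·(-15) = (-33)·(30).
Solving gives p = 71.

71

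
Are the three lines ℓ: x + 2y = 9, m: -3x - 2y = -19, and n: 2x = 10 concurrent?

Intersecting ℓ and m: solving the 2×2 system gives (x, y) = (5, 2).
Substitute into n: (2)(5) + (0)(2) = 10.
This equals 10, so (5, 2) lies on all three lines and they are concurrent.

Yes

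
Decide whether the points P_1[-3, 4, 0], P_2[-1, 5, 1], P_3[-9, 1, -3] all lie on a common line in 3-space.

Yes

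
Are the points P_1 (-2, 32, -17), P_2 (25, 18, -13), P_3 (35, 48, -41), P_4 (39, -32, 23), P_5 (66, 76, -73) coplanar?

No

The plane through P_1, P_2, P_3 has normal n = P_1P_2 × P_1P_3 = (272, 796, 950) and equation n·P = 8778.
Checking the remaining points: n·P_4 = 6986, n·P_5 = 9098.
Since n·P_4 = 6986 ≠ 8778, P_4 is off the plane and the points are not all coplanar.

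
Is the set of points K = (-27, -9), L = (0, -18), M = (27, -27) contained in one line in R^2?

Yes

KL = (27, -9), KM = (54, -18).
Checking proportionality: KM = 2·KL, so the vectors are parallel and the points are collinear.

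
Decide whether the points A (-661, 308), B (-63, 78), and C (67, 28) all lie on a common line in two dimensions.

Yes

AB = (598, -230), AC = (728, -280).
det[AB; AC] = (598)(-280) − (-230)(728) = 0.
The determinant is zero, so the points are collinear.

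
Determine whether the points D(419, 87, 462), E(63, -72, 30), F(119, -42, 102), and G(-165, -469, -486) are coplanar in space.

Yes

The four points are coplanar iff the 3×3 determinant with rows DE, DF, DG is zero.
Rows: (-356, -159, -432), (-300, -129, -360), (-584, -556, -948).
Expanding along the first row: (-356)(-77868) − (-159)(74160) + (-432)(91464) = 0.
Zero determinant ⇒ coplanar.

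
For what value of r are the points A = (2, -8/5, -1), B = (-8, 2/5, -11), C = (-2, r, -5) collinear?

Direction AB = (-10, 2, -10). From the x-coordinate of C, the parameter along the line is τ = (-2 − 2)/(-10) = 2/5.
Then r = (-8/5) + 2/5·(2) = -4/5.

-4/5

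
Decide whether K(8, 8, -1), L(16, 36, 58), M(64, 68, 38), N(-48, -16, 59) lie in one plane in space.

Yes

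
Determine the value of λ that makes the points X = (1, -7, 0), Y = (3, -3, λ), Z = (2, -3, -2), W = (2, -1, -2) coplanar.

-4

Normal to plane XZW: n = (4, 0, 2); plane equation n·P = 4.
Requiring n·Y = 4: (2)λ + (12) = 4.
So λ = -4.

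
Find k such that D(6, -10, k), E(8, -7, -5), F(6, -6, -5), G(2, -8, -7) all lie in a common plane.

-7

The points are coplanar iff DE · (DF × DG) = 0.
Expanding, this is linear in k: (-8)k + (-56) = 0.
So k = -7.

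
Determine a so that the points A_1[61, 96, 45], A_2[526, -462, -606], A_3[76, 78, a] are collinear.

24

Direction A_1A_2 = (465, -558, -651). From the x-coordinate of A_3, the parameter along the line is τ = (76 − 61)/465 = 1/31.
Then a = 45 + 1/31·(-651) = 24.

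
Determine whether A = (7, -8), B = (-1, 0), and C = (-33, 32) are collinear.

AB = (-8, 8), AC = (-40, 40).
det[AB; AC] = (-8)(40) − (8)(-40) = 0.
The determinant is zero, so the points are collinear.

Yes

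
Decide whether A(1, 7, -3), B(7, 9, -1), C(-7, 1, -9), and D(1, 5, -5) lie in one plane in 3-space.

Yes

The four points are coplanar iff the 3×3 determinant with rows AB, AC, AD is zero.
Rows: (6, 2, 2), (-8, -6, -6), (0, -2, -2).
Expanding along the first row: (6)(0) − (2)(16) + (2)(16) = 0.
Zero determinant ⇒ coplanar.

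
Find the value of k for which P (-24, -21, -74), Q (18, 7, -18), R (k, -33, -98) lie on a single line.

-42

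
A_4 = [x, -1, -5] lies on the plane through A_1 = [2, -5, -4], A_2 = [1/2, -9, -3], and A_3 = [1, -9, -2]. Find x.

7/2

A normal to the plane is n = A_1A_2 × A_1A_3 = (-4, 2, 2).
A_4 lies in the plane iff n · A_1A_4 = 0.
This gives (-4)x + (14) = 0, so x = 7/2.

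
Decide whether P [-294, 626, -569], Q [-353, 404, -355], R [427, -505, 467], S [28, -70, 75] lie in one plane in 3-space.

A normal to the plane through P, Q, R is n = PQ × PR = (12042, 215418, 226791).
The plane has equation n·X = 2267241. For S: n·S = 2267241.
Equal, so S lies in the plane and all four are coplanar.

Yes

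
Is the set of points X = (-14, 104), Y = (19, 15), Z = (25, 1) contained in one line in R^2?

No

XY = (33, -89), XZ = (39, -103).
det[XY; XZ] = (33)(-103) − (-89)(39) = 72.
The determinant is nonzero, so they are not collinear.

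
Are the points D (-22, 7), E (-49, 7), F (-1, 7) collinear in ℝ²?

DE = (-27, 0), DF = (21, 0).
det[DE; DF] = (-27)(0) − (0)(21) = 0.
The determinant is zero, so the points are collinear.

Yes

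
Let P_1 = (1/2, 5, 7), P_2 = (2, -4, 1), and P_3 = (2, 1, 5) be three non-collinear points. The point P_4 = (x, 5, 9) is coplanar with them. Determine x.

3

A normal to the plane is n = P_1P_2 × P_1P_3 = (-6, -6, 15/2).
P_4 lies in the plane iff n · P_1P_4 = 0.
This gives (-6)x + (18) = 0, so x = 3.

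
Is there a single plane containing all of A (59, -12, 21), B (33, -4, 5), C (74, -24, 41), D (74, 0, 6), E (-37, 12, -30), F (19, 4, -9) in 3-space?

Yes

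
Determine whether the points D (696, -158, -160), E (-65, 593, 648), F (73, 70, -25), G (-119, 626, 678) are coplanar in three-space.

The four points are coplanar iff the 3×3 determinant with rows DE, DF, DG is zero.
Rows: (-761, 751, 808), (-623, 228, 135), (-815, 784, 838).
Expanding along the first row: (-761)(85224) − (751)(-412049) + (808)(-302612) = 82839.
Nonzero ⇒ not coplanar.

No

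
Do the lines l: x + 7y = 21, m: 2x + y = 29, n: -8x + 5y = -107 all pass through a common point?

Yes

Intersecting l and m: solving the 2×2 system gives (x, y) = (14, 1).
Substitute into n: (-8)(14) + (5)(1) = -107.
This equals -107, so (14, 1) lies on all three lines and they are concurrent.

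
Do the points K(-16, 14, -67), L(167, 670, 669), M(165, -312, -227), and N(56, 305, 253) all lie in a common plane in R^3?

No

The four points are coplanar iff the 3×3 determinant with rows KL, KM, KN is zero.
Rows: (183, 656, 736), (181, -326, -160), (72, 291, 320).
Expanding along the first row: (183)(-57760) − (656)(69440) + (736)(76143) = -81472.
Nonzero ⇒ not coplanar.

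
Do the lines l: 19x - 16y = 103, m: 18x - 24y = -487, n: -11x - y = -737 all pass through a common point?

Intersecting l and m: solving the 2×2 system gives (x, y) = (1283/21, 11107/168).
Substitute into n: (-11)(1283/21) + (-1)(11107/168) = -41337/56.
But n requires -737 ≠ -41337/56, so the three lines have no common point.

No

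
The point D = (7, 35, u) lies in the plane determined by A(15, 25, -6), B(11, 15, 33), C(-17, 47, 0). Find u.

Coplanarity requires AB · (AC × AD) = 0.
AB = (-4, -10, 39), AC = (-32, 22, 6); the triple product is linear in u with coefficient -408 and constant term -7344.
Setting it to zero: u = -18.

-18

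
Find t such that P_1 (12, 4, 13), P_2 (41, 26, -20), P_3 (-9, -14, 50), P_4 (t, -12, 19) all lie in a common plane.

-14

Normal to plane P_1P_2P_3: n = (220, -380, -60); plane equation n·P = 340.
Requiring n·P_4 = 340: (220)t + (3420) = 340.
So t = -14.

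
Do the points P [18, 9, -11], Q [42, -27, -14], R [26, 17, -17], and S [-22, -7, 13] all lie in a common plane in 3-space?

Yes

A normal to the plane through P, Q, R is n = PQ × PR = (240, 120, 480).
The plane has equation n·X = 120. For S: n·S = 120.
Equal, so S lies in the plane and all four are coplanar.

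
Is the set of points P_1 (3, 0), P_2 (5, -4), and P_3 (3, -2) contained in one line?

P_1P_2 = (2, -4), P_1P_3 = (0, -2).
Twice the signed area of △P_1P_2P_3 is (2)(-2) − (-4)(0) = -4.
The area is nonzero, so the three points are not collinear.

No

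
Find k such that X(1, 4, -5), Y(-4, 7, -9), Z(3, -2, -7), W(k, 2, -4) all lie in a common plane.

Coplanarity ⇔ det[XY; XZ; XW] = 0.
Expanding, this is linear in k: (-30)k + (90) = 0.
So k = 3.

3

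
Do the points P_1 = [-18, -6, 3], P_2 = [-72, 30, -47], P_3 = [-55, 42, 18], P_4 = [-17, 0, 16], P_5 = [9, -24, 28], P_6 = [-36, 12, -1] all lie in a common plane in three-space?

The plane through P_1, P_2, P_3 has normal n = P_1P_2 × P_1P_3 = (2940, 2660, -1260) and equation n·P = -72660.
Checking the remaining points: n·P_4 = -70140, n·P_5 = -72660, n·P_6 = -72660.
Since n·P_4 = -70140 ≠ -72660, P_4 is off the plane and the points are not all coplanar.

No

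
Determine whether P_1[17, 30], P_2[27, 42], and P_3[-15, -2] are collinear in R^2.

P_1P_2 = (10, 12), P_1P_3 = (-32, -32).
Twice the signed area of △P_1P_2P_3 is (10)(-32) − (12)(-32) = 64.
The area is nonzero, so the three points are not collinear.

No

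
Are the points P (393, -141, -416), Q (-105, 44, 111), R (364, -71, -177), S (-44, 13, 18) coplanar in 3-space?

With P as base: PQ = (-498, 185, 527), PR = (-29, 70, 239), PS = (-437, 154, 434).
PR × PS = (-6426, -91857, 26124).
PQ · (PR × PS) = -26049.
Since -26049 ≠ 0, the four points are not coplanar.

No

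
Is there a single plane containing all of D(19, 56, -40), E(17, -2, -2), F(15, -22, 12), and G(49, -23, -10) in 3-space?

A normal to the plane through D, E, F is n = DE × DF = (-52, -48, -76).
The plane has equation n·P = -636. For G: n·G = -684.
-684 ≠ -636, so G is off the plane.

No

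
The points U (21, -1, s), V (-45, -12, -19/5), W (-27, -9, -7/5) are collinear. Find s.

5

Collinearity requires UV × UW = 0; each component is linear in s.
The x-component gives (3)s + (-15) = 0, so s = 5.
The remaining components then also vanish.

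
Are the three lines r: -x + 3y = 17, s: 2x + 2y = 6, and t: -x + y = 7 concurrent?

Yes

The three lines meet at one point iff the augmented coefficient matrix [aᵢ bᵢ cᵢ] has rank < 3, i.e. its determinant vanishes.
Here the determinant is 0.
It vanishes, so the lines are concurrent at (-2, 5).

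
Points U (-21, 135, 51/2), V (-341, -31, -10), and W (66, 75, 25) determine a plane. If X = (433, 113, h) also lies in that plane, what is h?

51

A normal to the plane is n = UV × UW = (-2047, -6497/2, 33642).
X lies in the plane iff n · UX = 0.
This gives (33642)h + (-1715742) = 0, so h = 51.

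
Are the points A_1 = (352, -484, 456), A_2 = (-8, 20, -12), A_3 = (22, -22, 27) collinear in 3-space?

A_1A_2 = (-360, 504, -468), A_1A_3 = (-330, 462, -429).
A_1A_2 × A_1A_3 = (0, 0, 0).
The cross product vanishes, so the three points are collinear.

Yes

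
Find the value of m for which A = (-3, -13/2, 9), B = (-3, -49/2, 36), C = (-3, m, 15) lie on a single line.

Direction AB = (0, -18, 27). From the z-coordinate of C, the parameter along the line is τ = (15 − 9)/27 = 2/9.
Then m = (-13/2) + 2/9·(-18) = -21/2.

-21/2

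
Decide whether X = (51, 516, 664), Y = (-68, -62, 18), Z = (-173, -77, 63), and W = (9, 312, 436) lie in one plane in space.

Yes

A normal to the plane through X, Y, Z is n = XY × XZ = (-35700, 73185, -58905).
The plane has equation n·P = -3170160. For W: n·W = -3170160.
Equal, so W lies in the plane and all four are coplanar.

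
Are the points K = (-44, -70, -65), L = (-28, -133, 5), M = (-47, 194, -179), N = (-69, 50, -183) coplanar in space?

Yes

The four points are coplanar iff the 3×3 determinant with rows KL, KM, KN is zero.
Rows: (16, -63, 70), (-3, 264, -114), (-25, 120, -118).
Expanding along the first row: (16)(-17472) − (-63)(-2496) + (70)(6240) = 0.
Zero determinant ⇒ coplanar.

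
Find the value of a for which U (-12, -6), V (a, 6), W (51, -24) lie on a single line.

The three points are collinear iff det[UV; UW] = 0.
This determinant is linear in a: (-18)a + (-972) = 0, so a = -54.

-54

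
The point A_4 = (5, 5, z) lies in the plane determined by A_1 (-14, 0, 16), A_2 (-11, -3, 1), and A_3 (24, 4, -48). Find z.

Coplanarity requires A_1A_2 · (A_1A_3 × A_1A_4) = 0.
A_1A_2 = (3, -3, -15), A_1A_3 = (38, 4, -64); the triple product is linear in z with coefficient 126 and constant term 882.
Setting it to zero: z = -7.

-7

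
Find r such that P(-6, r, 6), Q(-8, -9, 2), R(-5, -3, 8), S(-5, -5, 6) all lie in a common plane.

-5

Coplanarity ⇔ det[PQ; PR; PS] = 0.
Expanding, this is linear in r: (-6)r + (-30) = 0.
So r = -5.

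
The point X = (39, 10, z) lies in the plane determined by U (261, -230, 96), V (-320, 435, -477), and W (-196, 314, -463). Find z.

The plane through U, V, W has equation −60023x − 62918y − 12159z = -2362127.
Substituting X: (-12159)z + (-2970077) = -2362127, so z = -50.

-50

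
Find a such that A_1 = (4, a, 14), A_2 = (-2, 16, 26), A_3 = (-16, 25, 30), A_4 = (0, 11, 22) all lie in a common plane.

1

The points are coplanar iff A_1A_2 · (A_1A_3 × A_1A_4) = 0.
Expanding, this is linear in a: (48)a + (-48) = 0.
So a = 1.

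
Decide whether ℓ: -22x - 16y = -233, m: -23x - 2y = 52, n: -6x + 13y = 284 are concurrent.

No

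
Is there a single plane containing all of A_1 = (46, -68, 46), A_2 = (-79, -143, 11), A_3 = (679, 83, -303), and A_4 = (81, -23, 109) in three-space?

A normal to the plane through A_1, A_2, A_3 is n = A_1A_2 × A_1A_3 = (31460, -65780, 28600).
The plane has equation n·P = 7235800. For A_4: n·A_4 = 7178600.
7178600 ≠ 7235800, so A_4 is off the plane.

No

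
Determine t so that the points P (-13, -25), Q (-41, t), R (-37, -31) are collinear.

The three points are collinear iff det[PQ; PR] = 0.
This determinant is linear in t: (24)t + (768) = 0, so t = -32.

-32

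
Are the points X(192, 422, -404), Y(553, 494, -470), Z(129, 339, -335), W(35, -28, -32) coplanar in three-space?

The four points are coplanar iff the 3×3 determinant with rows XY, XZ, XW is zero.
Rows: (361, 72, -66), (-63, -83, 69), (-157, -450, 372).
Expanding along the first row: (361)(174) − (72)(-12603) + (-66)(15319) = -40824.
Nonzero ⇒ not coplanar.

No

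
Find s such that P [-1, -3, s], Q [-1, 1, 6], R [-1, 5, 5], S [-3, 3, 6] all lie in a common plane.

7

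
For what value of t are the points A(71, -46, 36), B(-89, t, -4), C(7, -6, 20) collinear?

Collinearity requires AB × AC = 0; each component is linear in t.
The x-component gives (-16)t + (864) = 0, so t = 54.
The remaining components then also vanish.

54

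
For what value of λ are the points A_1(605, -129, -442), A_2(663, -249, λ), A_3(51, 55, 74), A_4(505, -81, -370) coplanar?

-352

Coplanarity ⇔ det[A_1A_2; A_1A_3; A_1A_4] = 0.
Expanding, this is linear in λ: (-8192)λ + (-2883584) = 0.
So λ = -352.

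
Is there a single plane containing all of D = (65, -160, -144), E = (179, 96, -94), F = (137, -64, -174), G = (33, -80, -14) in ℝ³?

No

With D as base: DE = (114, 256, 50), DF = (72, 96, -30), DG = (-32, 80, 130).
DF × DG = (14880, -8400, 8832).
DE · (DF × DG) = -12480.
Since -12480 ≠ 0, the four points are not coplanar.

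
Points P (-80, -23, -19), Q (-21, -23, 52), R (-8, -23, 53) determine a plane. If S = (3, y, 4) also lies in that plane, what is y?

The plane through P, Q, R has equation 864y = -19872.
Substituting S: (864)y + (0) = -19872, so y = -23.

-23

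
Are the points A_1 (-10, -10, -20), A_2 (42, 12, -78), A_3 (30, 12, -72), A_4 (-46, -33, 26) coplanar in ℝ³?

No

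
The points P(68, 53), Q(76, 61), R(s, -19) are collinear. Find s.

-4

The three points are collinear iff det[PQ; PR] = 0.
This determinant is linear in s: (-8)s + (-32) = 0, so s = -4.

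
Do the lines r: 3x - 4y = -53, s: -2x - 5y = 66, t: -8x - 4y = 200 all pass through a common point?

Intersecting r and s: solving the 2×2 system gives (x, y) = (-23, -4).
Substitute into t: (-8)(-23) + (-4)(-4) = 200.
This equals 200, so (-23, -4) lies on all three lines and they are concurrent.

Yes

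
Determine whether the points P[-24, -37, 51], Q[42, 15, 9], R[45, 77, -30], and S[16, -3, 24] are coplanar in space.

With P as base: PQ = (66, 52, -42), PR = (69, 114, -81), PS = (40, 34, -27).
PR × PS = (-324, -1377, -2214).
PQ · (PR × PS) = 0.
The scalar triple product vanishes, so the four points are coplanar.

Yes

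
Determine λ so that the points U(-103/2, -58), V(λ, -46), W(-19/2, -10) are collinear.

Collinearity: (V − U) must be parallel to (W − U) = (42, 48).
Cross-multiplying the components: (λ − (-103/2))·(48) = (12)·(42).
Solving gives λ = -41.

-41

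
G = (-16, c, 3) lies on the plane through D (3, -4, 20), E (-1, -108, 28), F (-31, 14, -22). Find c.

-47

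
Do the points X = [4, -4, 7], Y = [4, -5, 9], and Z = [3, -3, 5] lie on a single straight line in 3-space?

No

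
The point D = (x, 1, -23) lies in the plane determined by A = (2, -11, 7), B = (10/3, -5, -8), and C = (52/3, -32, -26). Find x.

14/3

A normal to the plane is n = AB × AC = (-513, -186, -120).
D lies in the plane iff n · AD = 0.
This gives (-513)x + (2394) = 0, so x = 14/3.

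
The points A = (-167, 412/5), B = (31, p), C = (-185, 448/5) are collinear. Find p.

Collinearity: (B − A) must be parallel to (C − A) = (-18, 36/5).
Cross-multiplying the components: (p − 412/5)·(-18) = (198)·(36/5).
Solving gives p = 16/5.

16/5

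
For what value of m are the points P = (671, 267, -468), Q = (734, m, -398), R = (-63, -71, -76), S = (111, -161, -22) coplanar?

Coplanarity ⇔ det[PQ; PR; PS] = 0.
Expanding, this is linear in m: (107844)m + (-18980544) = 0.
So m = 176.

176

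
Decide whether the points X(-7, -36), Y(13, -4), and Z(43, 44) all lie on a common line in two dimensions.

Yes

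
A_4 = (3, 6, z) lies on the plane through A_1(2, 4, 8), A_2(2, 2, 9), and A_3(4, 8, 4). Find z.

6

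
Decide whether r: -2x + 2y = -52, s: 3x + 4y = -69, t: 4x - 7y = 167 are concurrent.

Lines aᵢx + bᵢy = cᵢ with pairwise distinct directions are concurrent exactly when det[aᵢ bᵢ cᵢ] = 0.
Here the determinant is 0.
It vanishes, so the lines are concurrent at (5, -21).

Yes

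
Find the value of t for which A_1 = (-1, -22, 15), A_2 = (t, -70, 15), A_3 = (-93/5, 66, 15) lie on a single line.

43/5

Direction A_1A_3 = (-88/5, 88, 0). From the y-coordinate of A_2, the parameter along the line is τ = (-70 − (-22))/88 = -6/11.
Then t = (-1) + (-6/11)·(-88/5) = 43/5.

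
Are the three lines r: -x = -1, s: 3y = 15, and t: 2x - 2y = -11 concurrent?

The three lines meet at one point iff the augmented coefficient matrix [aᵢ bᵢ cᵢ] has rank < 3, i.e. its determinant vanishes.
Here the determinant is 9.
Nonzero, so no common point exists.

No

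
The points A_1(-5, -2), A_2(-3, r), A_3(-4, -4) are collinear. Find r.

The three points are collinear iff det[A_1A_2; A_1A_3] = 0.
This determinant is linear in r: (-1)r + (-6) = 0, so r = -6.

-6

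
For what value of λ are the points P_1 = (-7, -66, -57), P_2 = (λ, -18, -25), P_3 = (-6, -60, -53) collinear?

1

Direction P_1P_3 = (1, 6, 4). From the y-coordinate of P_2, the parameter along the line is τ = (-18 − (-66))/6 = 8.
Then λ = (-7) + 8·(1) = 1.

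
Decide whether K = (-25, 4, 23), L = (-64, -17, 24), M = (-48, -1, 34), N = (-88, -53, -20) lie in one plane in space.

With K as base: KL = (-39, -21, 1), KM = (-23, -5, 11), KN = (-63, -57, -43).
KM × KN = (842, -1682, 996).
KL · (KM × KN) = 3480.
Since 3480 ≠ 0, the four points are not coplanar.

No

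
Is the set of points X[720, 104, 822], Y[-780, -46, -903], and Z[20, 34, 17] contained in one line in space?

XY = (-1500, -150, -1725), XZ = (-700, -70, -805).
XY × XZ = (0, 0, 0).
The cross product vanishes, so the three points are collinear.

Yes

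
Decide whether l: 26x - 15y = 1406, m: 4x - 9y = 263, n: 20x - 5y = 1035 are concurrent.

No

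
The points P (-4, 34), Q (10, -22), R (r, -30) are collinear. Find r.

12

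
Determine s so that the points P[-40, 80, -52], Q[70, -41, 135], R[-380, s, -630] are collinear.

Collinearity requires PQ × PR = 0; each component is linear in s.
The x-component gives (-187)s + (84898) = 0, so s = 454.
The remaining components then also vanish.

454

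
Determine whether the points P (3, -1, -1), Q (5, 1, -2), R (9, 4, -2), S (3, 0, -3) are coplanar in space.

Yes

The four points are coplanar iff the 3×3 determinant with rows PQ, PR, PS is zero.
Rows: (2, 2, -1), (6, 5, -1), (0, 1, -2).
Expanding along the first row: (2)(-9) − (2)(-12) + (-1)(6) = 0.
Zero determinant ⇒ coplanar.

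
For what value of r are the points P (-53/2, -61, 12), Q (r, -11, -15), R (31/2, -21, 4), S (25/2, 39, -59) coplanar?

4

The points are coplanar iff PQ · (PR × PS) = 0.
Expanding, this is linear in r: (-2040)r + (8160) = 0.
So r = 4.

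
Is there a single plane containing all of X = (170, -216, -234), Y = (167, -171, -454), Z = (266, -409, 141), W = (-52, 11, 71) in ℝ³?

Yes

With X as base: XY = (-3, 45, -220), XZ = (96, -193, 375), XW = (-222, 227, 305).
XZ × XW = (-143990, -112530, -21054).
XY · (XZ × XW) = 0.
The scalar triple product vanishes, so the four points are coplanar.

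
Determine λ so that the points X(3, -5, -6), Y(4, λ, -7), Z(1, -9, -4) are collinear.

-3

Collinearity requires XY × XZ = 0; each component is linear in λ.
The x-component gives (2)λ + (6) = 0, so λ = -3.
The remaining components then also vanish.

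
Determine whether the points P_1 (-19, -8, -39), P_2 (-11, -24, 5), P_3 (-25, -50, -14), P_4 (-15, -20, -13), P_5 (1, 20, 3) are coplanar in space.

No

The plane through P_1, P_2, P_3 has normal n = P_1P_2 × P_1P_3 = (1448, -464, -432) and equation n·P = -6952.
Checking the remaining points: n·P_4 = -6824, n·P_5 = -9128.
Since n·P_4 = -6824 ≠ -6952, P_4 is off the plane and the points are not all coplanar.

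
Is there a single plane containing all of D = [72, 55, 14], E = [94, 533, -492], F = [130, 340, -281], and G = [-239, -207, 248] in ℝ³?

No

A normal to the plane through D, E, F is n = DE × DF = (3200, -22858, -21454).
The plane has equation n·P = -1327146. For G: n·G = -1353786.
-1353786 ≠ -1327146, so G is off the plane.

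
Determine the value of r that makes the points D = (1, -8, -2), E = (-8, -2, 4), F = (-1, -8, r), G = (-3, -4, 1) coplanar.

Coplanarity ⇔ det[DE; DF; DG] = 0.
Expanding, this is linear in r: (12)r + (12) = 0.
So r = -1.

-1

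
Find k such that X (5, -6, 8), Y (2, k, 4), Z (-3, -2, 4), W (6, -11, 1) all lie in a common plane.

Normal to plane XZW: n = (-48, -60, 36); plane equation n·P = 408.
Requiring n·Y = 408: (-60)k + (48) = 408.
So k = -6.

-6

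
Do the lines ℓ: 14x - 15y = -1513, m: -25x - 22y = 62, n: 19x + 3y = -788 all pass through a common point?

No

Lines aᵢx + bᵢy = cᵢ with pairwise distinct directions are concurrent exactly when det[aᵢ bᵢ cᵢ] = 0.
Here the determinant is -1029.
Nonzero, so no common point exists.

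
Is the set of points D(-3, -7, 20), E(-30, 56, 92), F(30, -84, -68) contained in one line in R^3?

DE = (-27, 63, 72), DF = (33, -77, -88).
Each component of DF is -11/9 times the corresponding component of DE, so DF = -11/9·DE and the points are collinear.

Yes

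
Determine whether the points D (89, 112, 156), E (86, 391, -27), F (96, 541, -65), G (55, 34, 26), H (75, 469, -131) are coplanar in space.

Yes

The plane through D, E, F has normal n = DE × DF = (16848, -1944, -3240) and equation n·P = 776304.
Checking the remaining points: n·G = 776304, n·H = 776304.
All equal 776304, so all 5 points lie in one plane.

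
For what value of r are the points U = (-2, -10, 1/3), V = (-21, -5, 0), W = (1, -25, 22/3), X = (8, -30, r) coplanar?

9

The points are coplanar iff UV · (UW × UX) = 0.
Expanding, this is linear in r: (270)r + (-2430) = 0.
So r = 9.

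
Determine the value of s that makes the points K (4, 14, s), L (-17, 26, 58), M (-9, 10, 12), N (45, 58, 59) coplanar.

The points are coplanar iff KL · (KM × KN) = 0.
Expanding, this is linear in s: (-1248)s + (7488) = 0.
So s = 6.

6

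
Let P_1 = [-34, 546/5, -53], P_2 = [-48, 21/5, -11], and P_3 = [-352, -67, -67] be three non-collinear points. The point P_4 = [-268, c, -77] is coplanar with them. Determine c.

A normal to the plane is n = P_1P_2 × P_1P_3 = (44352/5, -13552, -154616/5).
P_4 lies in the plane iff n · P_1P_4 = 0.
This gives (-13552)c + (731808/5) = 0, so c = 54/5.

54/5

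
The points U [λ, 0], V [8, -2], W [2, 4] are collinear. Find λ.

6

Collinearity: (U − V) must be parallel to (W − V) = (-6, 6).
Cross-multiplying the components: (λ − 8)·(6) = (2)·(-6).
Solving gives λ = 6.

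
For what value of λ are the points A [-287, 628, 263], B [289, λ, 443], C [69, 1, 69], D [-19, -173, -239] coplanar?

70

The points are coplanar iff AB · (AC × AD) = 0.
Expanding, this is linear in λ: (126720)λ + (-8870400) = 0.
So λ = 70.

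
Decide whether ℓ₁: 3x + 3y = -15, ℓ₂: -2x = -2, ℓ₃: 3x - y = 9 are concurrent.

The three lines meet at one point iff the augmented coefficient matrix [aᵢ bᵢ cᵢ] has rank < 3, i.e. its determinant vanishes.
Here the determinant is 0.
It vanishes, so the lines are concurrent at (1, -6).

Yes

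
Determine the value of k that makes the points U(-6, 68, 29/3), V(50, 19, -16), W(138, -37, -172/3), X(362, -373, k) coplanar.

-460/3

Coplanarity ⇔ det[UV; UW; UX] = 0.
Expanding, this is linear in k: (1176)k + (180320) = 0.
So k = -460/3.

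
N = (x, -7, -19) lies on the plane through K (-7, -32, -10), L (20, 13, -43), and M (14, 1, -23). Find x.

9

The plane through K, L, M has equation 504x − 342y − 54z = 7956.
Substituting N: (504)x + (3420) = 7956, so x = 9.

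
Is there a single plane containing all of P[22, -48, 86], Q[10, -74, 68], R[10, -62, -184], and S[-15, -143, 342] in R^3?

Yes

With P as base: PQ = (-12, -26, -18), PR = (-12, -14, -270), PS = (-37, -95, 256).
PR × PS = (-29234, 13062, 622).
PQ · (PR × PS) = 0.
The scalar triple product vanishes, so the four points are coplanar.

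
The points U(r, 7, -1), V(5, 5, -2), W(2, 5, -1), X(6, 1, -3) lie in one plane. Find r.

Coplanarity ⇔ det[UV; UW; UX] = 0.
Expanding, this is linear in r: (-4)r + (12) = 0.
So r = 3.

3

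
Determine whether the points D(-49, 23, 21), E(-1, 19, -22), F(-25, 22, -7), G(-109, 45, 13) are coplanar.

The four points are coplanar iff the 3×3 determinant with rows DE, DF, DG is zero.
Rows: (48, -4, -43), (24, -1, -28), (-60, 22, -8).
Expanding along the first row: (48)(624) − (-4)(-1872) + (-43)(468) = 2340.
Nonzero ⇒ not coplanar.

No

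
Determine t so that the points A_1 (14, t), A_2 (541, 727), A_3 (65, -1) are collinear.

Collinearity: (A_1 − A_2) must be parallel to (A_3 − A_2) = (-476, -728).
Cross-multiplying the components: (t − 727)·(-476) = (-527)·(-728).
Solving gives t = -79.

-79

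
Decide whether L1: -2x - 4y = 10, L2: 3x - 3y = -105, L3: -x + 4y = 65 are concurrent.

Yes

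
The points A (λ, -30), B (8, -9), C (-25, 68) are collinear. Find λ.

Collinearity: (A − B) must be parallel to (C − B) = (-33, 77).
Cross-multiplying the components: (λ − 8)·(77) = (-21)·(-33).
Solving gives λ = 17.

17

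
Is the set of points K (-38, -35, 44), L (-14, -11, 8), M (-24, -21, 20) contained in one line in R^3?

No

KL = (24, 24, -36), KM = (14, 14, -24).
KL × KM = (-72, 72, 0).
The cross product is nonzero, so the points do not lie on one line.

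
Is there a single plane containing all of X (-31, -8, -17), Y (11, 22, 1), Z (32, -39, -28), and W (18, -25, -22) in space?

Yes

The four points are coplanar iff the 3×3 determinant with rows XY, XZ, XW is zero.
Rows: (42, 30, 18), (63, -31, -11), (49, -17, -5).
Expanding along the first row: (42)(-32) − (30)(224) + (18)(448) = 0.
Zero determinant ⇒ coplanar.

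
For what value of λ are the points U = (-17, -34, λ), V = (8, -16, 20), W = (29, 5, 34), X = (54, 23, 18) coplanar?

36

The points are coplanar iff UV · (UW × UX) = 0.
Expanding, this is linear in λ: (147)λ + (-5292) = 0.
So λ = 36.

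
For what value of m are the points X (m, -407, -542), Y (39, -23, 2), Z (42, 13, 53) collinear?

7

Direction YZ = (3, 36, 51). From the y-coordinate of X, the parameter along the line is τ = (-407 − (-23))/36 = -32/3.
Then m = 39 + (-32/3)·(3) = 7.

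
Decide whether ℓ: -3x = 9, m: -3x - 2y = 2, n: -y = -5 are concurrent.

No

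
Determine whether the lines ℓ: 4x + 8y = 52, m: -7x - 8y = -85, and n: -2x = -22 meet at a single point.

Lines aᵢx + bᵢy = cᵢ with pairwise distinct directions are concurrent exactly when det[aᵢ bᵢ cᵢ] = 0.
Here the determinant is 0.
It vanishes, so the lines are concurrent at (11, 1).

Yes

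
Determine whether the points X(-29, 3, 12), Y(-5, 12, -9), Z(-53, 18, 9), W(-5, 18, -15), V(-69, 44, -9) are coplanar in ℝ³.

The plane through X, Y, Z has normal n = XY × XZ = (288, 576, 576) and equation n·P = 288.
Checking the remaining points: n·W = 288, n·V = 288.
All equal 288, so all 5 points lie in one plane.

Yes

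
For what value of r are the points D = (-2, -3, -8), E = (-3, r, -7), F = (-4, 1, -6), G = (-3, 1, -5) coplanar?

Coplanarity ⇔ det[DE; DF; DG] = 0.
Expanding, this is linear in r: (4)r + (4) = 0.
So r = -1.

-1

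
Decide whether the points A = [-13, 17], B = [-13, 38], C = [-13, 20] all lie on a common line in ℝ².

AB = (0, 21), AC = (0, 3).
Twice the signed area of △ABC is (0)(3) − (21)(0) = 0.
The triangle is degenerate (zero area), so the points are collinear.

Yes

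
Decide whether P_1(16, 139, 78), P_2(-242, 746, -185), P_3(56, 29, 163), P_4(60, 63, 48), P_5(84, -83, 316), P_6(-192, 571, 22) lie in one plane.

No

The plane through P_1, P_2, P_3 has normal n = P_1P_2 × P_1P_3 = (22665, 11410, 4100) and equation n·P = 2268430.
Checking the remaining points: n·P_4 = 2275530, n·P_5 = 2252430, n·P_6 = 2253630.
Since n·P_4 = 2275530 ≠ 2268430, P_4 is off the plane and the points are not all coplanar.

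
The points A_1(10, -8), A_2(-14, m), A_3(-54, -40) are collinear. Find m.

-20

Collinearity: (A_2 − A_1) must be parallel to (A_3 − A_1) = (-64, -32).
Cross-multiplying the components: (m − (-8))·(-64) = (-24)·(-32).
Solving gives m = -20.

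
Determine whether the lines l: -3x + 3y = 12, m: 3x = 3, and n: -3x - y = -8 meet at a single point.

Yes

The three lines meet at one point iff the augmented coefficient matrix [aᵢ bᵢ cᵢ] has rank < 3, i.e. its determinant vanishes.
Here the determinant is 0.
It vanishes, so the lines are concurrent at (1, 5).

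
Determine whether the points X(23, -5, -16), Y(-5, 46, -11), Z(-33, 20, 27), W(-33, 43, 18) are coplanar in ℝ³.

No

With X as base: XY = (-28, 51, 5), XZ = (-56, 25, 43), XW = (-56, 48, 34).
XZ × XW = (-1214, -504, -1288).
XY · (XZ × XW) = 1848.
Since 1848 ≠ 0, the four points are not coplanar.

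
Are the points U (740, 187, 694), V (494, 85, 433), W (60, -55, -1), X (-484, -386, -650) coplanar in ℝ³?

No

A normal to the plane through U, V, W is n = UV × UW = (7728, 6510, -9828).
The plane has equation n·P = 115458. For X: n·X = 134988.
134988 ≠ 115458, so X is off the plane.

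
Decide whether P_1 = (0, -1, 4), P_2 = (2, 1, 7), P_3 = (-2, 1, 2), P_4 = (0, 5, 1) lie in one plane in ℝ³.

No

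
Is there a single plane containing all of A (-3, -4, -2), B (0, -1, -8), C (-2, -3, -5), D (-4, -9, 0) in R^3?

No

The four points are coplanar iff the 3×3 determinant with rows AB, AC, AD is zero.
Rows: (3, 3, -6), (1, 1, -3), (-1, -5, 2).
Expanding along the first row: (3)(-13) − (3)(-1) + (-6)(-4) = -12.
Nonzero ⇒ not coplanar.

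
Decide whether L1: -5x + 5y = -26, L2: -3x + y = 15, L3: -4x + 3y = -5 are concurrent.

No

Intersecting L1 and L2: solving the 2×2 system gives (x, y) = (-101/10, -153/10).
Substitute into L3: (-4)(-101/10) + (3)(-153/10) = -11/2.
But L3 requires -5 ≠ -11/2, so the three lines have no common point.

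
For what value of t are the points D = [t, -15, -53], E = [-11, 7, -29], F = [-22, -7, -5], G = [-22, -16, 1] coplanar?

18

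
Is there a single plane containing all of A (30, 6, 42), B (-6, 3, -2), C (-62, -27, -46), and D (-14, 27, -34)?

No

With A as base: AB = (-36, -3, -44), AC = (-92, -33, -88), AD = (-44, 21, -76).
AC × AD = (4356, -3120, -3384).
AB · (AC × AD) = 1440.
Since 1440 ≠ 0, the four points are not coplanar.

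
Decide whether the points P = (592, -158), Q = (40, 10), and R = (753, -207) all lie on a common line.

PQ = (-552, 168), PR = (161, -49).
Checking proportionality: PR = -7/24·PQ, so the vectors are parallel and the points are collinear.

Yes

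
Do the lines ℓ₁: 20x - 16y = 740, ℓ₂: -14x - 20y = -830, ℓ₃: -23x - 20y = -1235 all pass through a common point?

Yes

Intersecting ℓ₁ and ℓ₂: solving the 2×2 system gives (x, y) = (45, 10).
Substitute into ℓ₃: (-23)(45) + (-20)(10) = -1235.
This equals -1235, so (45, 10) lies on all three lines and they are concurrent.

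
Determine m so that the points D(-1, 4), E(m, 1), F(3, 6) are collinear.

-7

The three points are collinear iff det[DE; DF] = 0.
This determinant is linear in m: (2)m + (14) = 0, so m = -7.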